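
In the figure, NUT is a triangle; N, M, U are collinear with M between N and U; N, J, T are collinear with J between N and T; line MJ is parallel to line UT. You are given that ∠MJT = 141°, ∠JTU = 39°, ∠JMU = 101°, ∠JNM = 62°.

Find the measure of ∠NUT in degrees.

∠NUT = 79°

1. ∠NTU = 39°  [J on ray TN]
2. ∠TNU = 62°  [M on NU, J on NT]
3. ∠NUT = 79°  [△NUT]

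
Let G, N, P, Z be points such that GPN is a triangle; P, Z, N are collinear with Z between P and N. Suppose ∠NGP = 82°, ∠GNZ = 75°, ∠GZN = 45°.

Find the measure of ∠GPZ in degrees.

∠GPZ = 23°

1. ∠GNP = 75°  [Z on ray NP]
2. ∠GPN = 23°  [△GPN]
3. ∠GPZ = 23°  [Z on ray PN]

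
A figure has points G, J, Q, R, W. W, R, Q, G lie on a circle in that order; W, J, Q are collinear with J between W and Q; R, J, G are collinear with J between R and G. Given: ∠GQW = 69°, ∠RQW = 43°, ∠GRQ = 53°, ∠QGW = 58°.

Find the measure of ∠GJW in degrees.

∠GJW = 84°

1. ∠GWQ = 53°  [△WQG]
2. ∠RGW = 43°  [same arc WR]
3. ∠GJW = 84°  [△WJG]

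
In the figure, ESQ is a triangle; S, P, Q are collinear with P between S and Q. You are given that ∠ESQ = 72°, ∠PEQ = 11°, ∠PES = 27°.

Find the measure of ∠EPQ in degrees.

1. ∠ESP = 72°  [P on ray SQ]
2. ∠EPS = 81°  [△ESP]
3. ∠EPQ = 99°  [linear pair at P on SQ]

∠EPQ = 99°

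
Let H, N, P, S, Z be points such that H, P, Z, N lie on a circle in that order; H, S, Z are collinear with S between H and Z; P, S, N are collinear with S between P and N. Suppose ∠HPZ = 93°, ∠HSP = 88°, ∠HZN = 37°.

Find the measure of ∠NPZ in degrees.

∠NPZ = 56°

1. ∠HNZ = 87°  [cyclic HPZN, opposite ∠P+∠N]
2. ∠NHZ = 56°  [△HZN]
3. ∠NPZ = 56°  [same arc ZN]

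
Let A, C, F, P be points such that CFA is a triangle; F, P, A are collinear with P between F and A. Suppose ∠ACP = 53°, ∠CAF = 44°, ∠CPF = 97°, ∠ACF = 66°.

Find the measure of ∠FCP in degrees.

∠FCP = 13°

1. ∠AFC = 70°  [△CFA]
2. ∠CFP = 70°  [P on ray FA]
3. ∠FCP = 13°  [△CFP]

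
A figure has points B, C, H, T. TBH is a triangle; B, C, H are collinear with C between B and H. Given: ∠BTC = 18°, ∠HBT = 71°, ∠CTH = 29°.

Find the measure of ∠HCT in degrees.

1. ∠CBT = 71°  [C on ray BH]
2. ∠BCT = 91°  [△TBC]
3. ∠HCT = 89°  [linear pair at C on BH]

∠HCT = 89°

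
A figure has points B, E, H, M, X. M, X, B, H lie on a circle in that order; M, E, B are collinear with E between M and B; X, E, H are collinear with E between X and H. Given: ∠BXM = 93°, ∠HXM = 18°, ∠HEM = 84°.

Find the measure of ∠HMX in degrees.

1. ∠BHM = 87°  [cyclic MXBH, opposite ∠X+∠H]
2. ∠HBM = 18°  [same arc MH]
3. ∠BMH = 75°  [△MBH]
4. ∠MHX = 21°  [△MEH]
5. ∠HMX = 141°  [△MXH]

∠HMX = 141°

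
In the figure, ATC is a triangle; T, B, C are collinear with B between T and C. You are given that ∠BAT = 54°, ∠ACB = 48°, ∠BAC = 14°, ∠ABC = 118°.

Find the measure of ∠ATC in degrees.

1. ∠ABT = 62°  [linear pair at B on TC]
2. ∠ATB = 64°  [△ATB]
3. ∠ATC = 64°  [B on ray TC]

∠ATC = 64°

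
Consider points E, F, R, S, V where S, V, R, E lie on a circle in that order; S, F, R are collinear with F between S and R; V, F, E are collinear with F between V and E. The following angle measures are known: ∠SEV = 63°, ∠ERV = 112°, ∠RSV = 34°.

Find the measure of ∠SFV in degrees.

1. ∠ESV = 68°  [cyclic SVRE, opposite ∠S+∠R]
2. ∠EVS = 49°  [△SVE]
3. ∠SFV = 97°  [△SFV]

∠SFV = 97°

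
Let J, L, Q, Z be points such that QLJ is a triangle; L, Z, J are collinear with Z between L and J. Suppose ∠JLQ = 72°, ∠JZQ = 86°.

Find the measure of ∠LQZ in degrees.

1. ∠QLZ = 72°  [Z on ray LJ]
2. ∠LZQ = 94°  [linear pair at Z on LJ]
3. ∠LQZ = 14°  [△QLZ]

∠LQZ = 14°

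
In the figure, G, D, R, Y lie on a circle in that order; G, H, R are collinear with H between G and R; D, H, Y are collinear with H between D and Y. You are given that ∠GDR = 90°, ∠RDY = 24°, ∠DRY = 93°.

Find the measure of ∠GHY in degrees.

∠GHY = 129°

1. ∠GYR = 90°  [cyclic GDRY, opposite ∠D+∠Y]
2. ∠RGY = 24°  [same arc RY]
3. ∠DYR = 63°  [△DRY]
4. ∠GRY = 66°  [△GRY]
5. ∠RHY = 51°  [△RHY]
6. ∠GHY = 129°  [linear pair at H on GR]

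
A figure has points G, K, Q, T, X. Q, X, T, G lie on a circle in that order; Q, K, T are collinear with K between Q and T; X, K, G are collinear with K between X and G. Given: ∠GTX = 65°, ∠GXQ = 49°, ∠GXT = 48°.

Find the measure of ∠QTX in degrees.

1. ∠GQX = 115°  [cyclic QXTG, opposite ∠Q+∠T]
2. ∠QGX = 16°  [△QXG]
3. ∠QTX = 16°  [same arc QX]

∠QTX = 16°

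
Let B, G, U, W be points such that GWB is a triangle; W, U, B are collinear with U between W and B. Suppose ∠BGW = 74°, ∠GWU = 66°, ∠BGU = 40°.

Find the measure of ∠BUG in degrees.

1. ∠BWG = 66°  [U on ray WB]
2. ∠GBW = 40°  [△GWB]
3. ∠GBU = 40°  [U on ray BW]
4. ∠BUG = 100°  [△GUB]

∠BUG = 100°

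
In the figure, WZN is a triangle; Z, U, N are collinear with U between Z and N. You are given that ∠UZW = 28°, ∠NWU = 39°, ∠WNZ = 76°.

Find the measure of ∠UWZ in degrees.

1. ∠UNW = 76°  [U on ray NZ]
2. ∠NUW = 65°  [△WUN]
3. ∠WUZ = 115°  [linear pair at U on ZN]
4. ∠UWZ = 37°  [△WZU]

∠UWZ = 37°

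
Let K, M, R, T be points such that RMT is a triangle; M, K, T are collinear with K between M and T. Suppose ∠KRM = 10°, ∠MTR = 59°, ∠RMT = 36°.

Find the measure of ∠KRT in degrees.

∠KRT = 75°

1. ∠KTR = 59°  [K on ray TM]
2. ∠KMR = 36°  [K on ray MT]
3. ∠MKR = 134°  [△RMK]
4. ∠RKT = 46°  [linear pair at K on MT]
5. ∠KRT = 75°  [△RKT]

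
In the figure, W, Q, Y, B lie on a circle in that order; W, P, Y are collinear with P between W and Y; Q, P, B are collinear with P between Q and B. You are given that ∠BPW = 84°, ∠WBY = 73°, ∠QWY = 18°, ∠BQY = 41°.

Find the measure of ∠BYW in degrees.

∠BYW = 66°

1. ∠BPY = 96°  [linear pair at P on WY]
2. ∠QBY = 18°  [same arc QY]
3. ∠BYW = 66°  [△YPB]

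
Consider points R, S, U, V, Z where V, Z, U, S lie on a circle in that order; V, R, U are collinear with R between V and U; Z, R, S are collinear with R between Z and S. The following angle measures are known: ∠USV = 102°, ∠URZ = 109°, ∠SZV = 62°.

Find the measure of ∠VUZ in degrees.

∠VUZ = 55°

1. ∠UZV = 78°  [cyclic VZUS, opposite ∠Z+∠S]
2. ∠VRZ = 71°  [linear pair at R on VU]
3. ∠UVZ = 47°  [△VRZ]
4. ∠VUZ = 55°  [△VZU]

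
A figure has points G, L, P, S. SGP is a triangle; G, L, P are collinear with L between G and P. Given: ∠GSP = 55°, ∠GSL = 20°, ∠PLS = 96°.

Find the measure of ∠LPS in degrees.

1. ∠GLS = 84°  [linear pair at L on GP]
2. ∠LGS = 76°  [△SGL]
3. ∠PGS = 76°  [L on ray GP]
4. ∠GPS = 49°  [△SGP]
5. ∠LPS = 49°  [L on ray PG]

∠LPS = 49°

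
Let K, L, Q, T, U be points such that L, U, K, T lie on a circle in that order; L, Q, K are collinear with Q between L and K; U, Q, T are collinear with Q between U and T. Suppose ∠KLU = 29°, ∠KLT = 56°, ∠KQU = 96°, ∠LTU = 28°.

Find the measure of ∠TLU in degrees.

1. ∠KTU = 29°  [same arc UK]
2. ∠KUT = 56°  [same arc KT]
3. ∠TKU = 95°  [△UKT]
4. ∠TLU = 85°  [cyclic LUKT, opposite ∠L+∠K]

∠TLU = 85°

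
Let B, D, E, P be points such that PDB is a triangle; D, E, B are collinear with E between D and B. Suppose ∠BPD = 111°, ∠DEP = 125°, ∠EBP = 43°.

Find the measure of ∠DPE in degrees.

1. ∠DBP = 43°  [E on ray BD]
2. ∠BDP = 26°  [△PDB]
3. ∠EDP = 26°  [E on ray DB]
4. ∠DPE = 29°  [△PDE]

∠DPE = 29°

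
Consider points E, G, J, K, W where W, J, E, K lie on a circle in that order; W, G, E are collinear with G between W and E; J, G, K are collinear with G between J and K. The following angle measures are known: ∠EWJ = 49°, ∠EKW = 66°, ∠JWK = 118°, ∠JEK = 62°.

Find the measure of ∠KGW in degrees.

1. ∠EKJ = 49°  [same arc JE]
2. ∠EJW = 114°  [cyclic WJEK, opposite ∠J+∠K]
3. ∠EJK = 69°  [△JEK]
4. ∠JEW = 17°  [△WJE]
5. ∠EWK = 69°  [same arc EK]
6. ∠JKW = 17°  [same arc WJ]
7. ∠KGW = 94°  [△WGK]

∠KGW = 94°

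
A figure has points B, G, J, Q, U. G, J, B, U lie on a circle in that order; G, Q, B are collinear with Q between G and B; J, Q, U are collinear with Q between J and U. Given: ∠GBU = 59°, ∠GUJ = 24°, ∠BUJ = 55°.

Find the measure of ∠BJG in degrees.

1. ∠GBJ = 24°  [same arc GJ]
2. ∠BGJ = 55°  [same arc JB]
3. ∠BJG = 101°  [△GJB]

∠BJG = 101°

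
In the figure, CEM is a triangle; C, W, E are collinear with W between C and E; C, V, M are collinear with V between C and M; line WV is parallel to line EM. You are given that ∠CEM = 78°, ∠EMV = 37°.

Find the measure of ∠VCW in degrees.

1. ∠CME = 37°  [V on ray MC]
2. ∠ECM = 65°  [△CEM]
3. ∠VCW = 65°  [W on CE, V on CM]

∠VCW = 65°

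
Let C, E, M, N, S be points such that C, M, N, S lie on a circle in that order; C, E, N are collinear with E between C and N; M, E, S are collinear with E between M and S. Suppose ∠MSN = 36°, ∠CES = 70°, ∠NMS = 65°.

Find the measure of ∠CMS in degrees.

∠CMS = 34°

1. ∠MNS = 79°  [△MNS]
2. ∠NCS = 65°  [same arc NS]
3. ∠MCS = 101°  [cyclic CMNS, opposite ∠C+∠N]
4. ∠CSM = 45°  [△CES]
5. ∠CMS = 34°  [△CMS]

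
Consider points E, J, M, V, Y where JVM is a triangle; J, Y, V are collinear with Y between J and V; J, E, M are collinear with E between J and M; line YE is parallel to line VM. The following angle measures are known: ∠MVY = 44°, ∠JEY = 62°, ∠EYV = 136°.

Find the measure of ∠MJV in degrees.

∠MJV = 74°

1. ∠JVM = 44°  [Y on ray VJ]
2. ∠JMV = 62°  [YE∥VM, corresponding at E]
3. ∠MJV = 74°  [△JVM]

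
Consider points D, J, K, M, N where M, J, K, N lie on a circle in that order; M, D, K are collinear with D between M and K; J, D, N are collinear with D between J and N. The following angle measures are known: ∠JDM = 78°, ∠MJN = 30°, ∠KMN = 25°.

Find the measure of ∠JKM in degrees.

∠JKM = 53°

1. ∠JDK = 102°  [linear pair at D on MK]
2. ∠KJN = 25°  [same arc KN]
3. ∠JKM = 53°  [△JDK]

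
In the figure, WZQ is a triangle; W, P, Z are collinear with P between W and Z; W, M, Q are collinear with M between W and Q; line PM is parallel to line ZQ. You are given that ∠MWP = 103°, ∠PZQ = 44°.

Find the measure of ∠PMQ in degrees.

∠PMQ = 147°

1. ∠QWZ = 103°  [P on WZ, M on WQ]
2. ∠QZW = 44°  [P on ray ZW]
3. ∠WQZ = 33°  [△WZQ]
4. ∠PMW = 33°  [PM∥ZQ, corresponding at M]
5. ∠PMQ = 147°  [linear pair at M on WQ]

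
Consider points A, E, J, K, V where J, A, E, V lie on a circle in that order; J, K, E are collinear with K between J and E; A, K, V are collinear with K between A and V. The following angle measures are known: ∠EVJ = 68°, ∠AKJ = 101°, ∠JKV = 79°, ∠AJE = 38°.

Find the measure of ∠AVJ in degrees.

∠AVJ = 30°

1. ∠EAJ = 112°  [cyclic JAEV, opposite ∠A+∠V]
2. ∠AEJ = 30°  [△JAE]
3. ∠AVJ = 30°  [same arc JA]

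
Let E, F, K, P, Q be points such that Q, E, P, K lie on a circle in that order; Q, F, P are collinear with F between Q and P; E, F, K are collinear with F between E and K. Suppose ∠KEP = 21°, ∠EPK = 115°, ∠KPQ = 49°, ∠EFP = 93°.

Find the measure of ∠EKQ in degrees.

∠EKQ = 66°

1. ∠KQP = 21°  [same arc PK]
2. ∠KFQ = 93°  [vertical angles at F]
3. ∠EKQ = 66°  [△QFK]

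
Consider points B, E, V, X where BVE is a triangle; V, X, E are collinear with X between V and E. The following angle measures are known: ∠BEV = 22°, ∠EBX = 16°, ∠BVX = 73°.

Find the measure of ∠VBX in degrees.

∠VBX = 69°

1. ∠BEX = 22°  [X on ray EV]
2. ∠BXE = 142°  [△BXE]
3. ∠BXV = 38°  [linear pair at X on VE]
4. ∠VBX = 69°  [△BVX]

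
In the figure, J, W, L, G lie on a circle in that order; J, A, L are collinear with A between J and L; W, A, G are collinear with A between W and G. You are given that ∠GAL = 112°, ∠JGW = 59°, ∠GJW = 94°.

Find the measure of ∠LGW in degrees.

∠LGW = 41°

1. ∠JAW = 112°  [vertical angles at A]
2. ∠JLW = 59°  [same arc JW]
3. ∠GLW = 86°  [cyclic JWLG, opposite ∠J+∠L]
4. ∠LAW = 68°  [linear pair at A on JL]
5. ∠GWL = 53°  [△WAL]
6. ∠LGW = 41°  [△WLG]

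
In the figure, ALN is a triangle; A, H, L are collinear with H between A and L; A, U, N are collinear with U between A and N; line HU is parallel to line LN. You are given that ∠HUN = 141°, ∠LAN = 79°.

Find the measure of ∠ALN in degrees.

1. ∠AUH = 39°  [linear pair at U on AN]
2. ∠HAU = 79°  [H on AL, U on AN]
3. ∠AHU = 62°  [△AHU]
4. ∠ALN = 62°  [HU∥LN, corresponding at H]

∠ALN = 62°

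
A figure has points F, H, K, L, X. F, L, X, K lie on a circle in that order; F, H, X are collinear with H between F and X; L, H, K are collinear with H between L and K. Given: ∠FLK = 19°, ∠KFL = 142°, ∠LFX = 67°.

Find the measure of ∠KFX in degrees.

1. ∠KXL = 38°  [cyclic FLXK, opposite ∠F+∠X]
2. ∠LKX = 67°  [same arc LX]
3. ∠KLX = 75°  [△LXK]
4. ∠KFX = 75°  [same arc XK]

∠KFX = 75°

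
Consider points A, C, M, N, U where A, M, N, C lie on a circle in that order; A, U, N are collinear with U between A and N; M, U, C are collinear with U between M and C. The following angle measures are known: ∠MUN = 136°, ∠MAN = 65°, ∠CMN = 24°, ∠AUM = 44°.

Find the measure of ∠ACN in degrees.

∠ACN = 85°

1. ∠ANM = 20°  [△MUN]
2. ∠AMN = 95°  [△AMN]
3. ∠ACN = 85°  [cyclic AMNC, opposite ∠M+∠C]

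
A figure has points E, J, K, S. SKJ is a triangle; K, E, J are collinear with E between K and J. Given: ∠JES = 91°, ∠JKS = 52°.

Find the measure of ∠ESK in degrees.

∠ESK = 39°

1. ∠KES = 89°  [linear pair at E on KJ]
2. ∠EKS = 52°  [E on ray KJ]
3. ∠ESK = 39°  [△SKE]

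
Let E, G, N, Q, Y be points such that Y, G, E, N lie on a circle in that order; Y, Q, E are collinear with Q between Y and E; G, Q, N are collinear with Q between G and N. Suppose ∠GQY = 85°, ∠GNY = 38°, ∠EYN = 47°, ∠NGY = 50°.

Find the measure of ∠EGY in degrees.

∠EGY = 97°

1. ∠EYG = 45°  [△YQG]
2. ∠GEY = 38°  [same arc YG]
3. ∠EGY = 97°  [△YGE]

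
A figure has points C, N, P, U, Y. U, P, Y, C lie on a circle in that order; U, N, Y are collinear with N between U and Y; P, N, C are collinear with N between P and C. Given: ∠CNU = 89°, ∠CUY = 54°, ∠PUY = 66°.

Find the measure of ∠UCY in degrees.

1. ∠CNY = 91°  [linear pair at N on UY]
2. ∠PCY = 66°  [same arc PY]
3. ∠CYU = 23°  [△YNC]
4. ∠UCY = 103°  [△UYC]

∠UCY = 103°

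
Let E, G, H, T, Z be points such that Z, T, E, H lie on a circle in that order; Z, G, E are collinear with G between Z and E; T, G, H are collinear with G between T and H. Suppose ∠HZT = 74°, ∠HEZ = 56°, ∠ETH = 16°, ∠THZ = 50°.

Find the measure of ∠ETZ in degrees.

1. ∠HET = 106°  [cyclic ZTEH, opposite ∠Z+∠E]
2. ∠EHT = 58°  [△TEH]
3. ∠TEZ = 50°  [same arc ZT]
4. ∠EZT = 58°  [same arc TE]
5. ∠ETZ = 72°  [△ZTE]

∠ETZ = 72°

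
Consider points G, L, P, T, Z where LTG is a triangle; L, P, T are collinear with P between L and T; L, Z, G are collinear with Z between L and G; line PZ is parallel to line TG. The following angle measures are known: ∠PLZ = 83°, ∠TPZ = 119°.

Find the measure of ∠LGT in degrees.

1. ∠LPZ = 61°  [linear pair at P on LT]
2. ∠LZP = 36°  [△LPZ]
3. ∠LGT = 36°  [PZ∥TG, corresponding at Z]

∠LGT = 36°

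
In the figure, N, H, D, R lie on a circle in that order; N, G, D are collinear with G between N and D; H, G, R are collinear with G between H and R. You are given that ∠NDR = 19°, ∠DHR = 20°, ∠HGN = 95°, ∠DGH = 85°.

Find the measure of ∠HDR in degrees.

∠HDR = 94°

1. ∠DGR = 95°  [vertical angles at G]
2. ∠DRH = 66°  [△DGR]
3. ∠HDR = 94°  [△HDR]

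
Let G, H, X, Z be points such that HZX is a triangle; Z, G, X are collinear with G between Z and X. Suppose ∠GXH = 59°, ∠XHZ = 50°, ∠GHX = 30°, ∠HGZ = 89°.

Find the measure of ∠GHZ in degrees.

∠GHZ = 20°

1. ∠HXZ = 59°  [G on ray XZ]
2. ∠HZX = 71°  [△HZX]
3. ∠GZH = 71°  [G on ray ZX]
4. ∠GHZ = 20°  [△HZG]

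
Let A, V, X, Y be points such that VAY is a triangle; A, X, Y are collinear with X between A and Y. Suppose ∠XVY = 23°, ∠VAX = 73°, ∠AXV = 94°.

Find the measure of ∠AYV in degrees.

∠AYV = 71°

1. ∠VXY = 86°  [linear pair at X on AY]
2. ∠VYX = 71°  [△VXY]
3. ∠AYV = 71°  [X on ray YA]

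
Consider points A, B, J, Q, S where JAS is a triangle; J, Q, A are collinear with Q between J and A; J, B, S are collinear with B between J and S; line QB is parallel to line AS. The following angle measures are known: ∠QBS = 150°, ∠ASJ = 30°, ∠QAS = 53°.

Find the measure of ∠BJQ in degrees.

∠BJQ = 97°

1. ∠JAS = 53°  [Q on ray AJ]
2. ∠AJS = 97°  [△JAS]
3. ∠BJQ = 97°  [Q on JA, B on JS]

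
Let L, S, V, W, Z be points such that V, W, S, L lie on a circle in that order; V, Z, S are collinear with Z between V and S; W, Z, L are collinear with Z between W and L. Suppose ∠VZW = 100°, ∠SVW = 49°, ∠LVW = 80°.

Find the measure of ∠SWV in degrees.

1. ∠LWV = 31°  [△VZW]
2. ∠VLW = 69°  [△VWL]
3. ∠VSW = 69°  [same arc VW]
4. ∠SWV = 62°  [△VWS]

∠SWV = 62°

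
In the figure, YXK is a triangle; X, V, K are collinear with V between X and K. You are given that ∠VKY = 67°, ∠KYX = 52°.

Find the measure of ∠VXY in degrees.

1. ∠XKY = 67°  [V on ray KX]
2. ∠KXY = 61°  [△YXK]
3. ∠VXY = 61°  [V on ray XK]

∠VXY = 61°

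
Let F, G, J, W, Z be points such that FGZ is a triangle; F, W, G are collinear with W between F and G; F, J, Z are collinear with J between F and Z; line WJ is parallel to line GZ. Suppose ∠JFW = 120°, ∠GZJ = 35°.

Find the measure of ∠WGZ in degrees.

1. ∠GFZ = 120°  [W on FG, J on FZ]
2. ∠FZG = 35°  [J on ray ZF]
3. ∠FGZ = 25°  [△FGZ]
4. ∠WGZ = 25°  [W on ray GF]

∠WGZ = 25°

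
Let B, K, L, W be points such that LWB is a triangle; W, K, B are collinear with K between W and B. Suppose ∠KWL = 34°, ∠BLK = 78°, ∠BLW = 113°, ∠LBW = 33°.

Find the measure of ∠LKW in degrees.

1. ∠KBL = 33°  [K on ray BW]
2. ∠BKL = 69°  [△LKB]
3. ∠LKW = 111°  [linear pair at K on WB]

∠LKW = 111°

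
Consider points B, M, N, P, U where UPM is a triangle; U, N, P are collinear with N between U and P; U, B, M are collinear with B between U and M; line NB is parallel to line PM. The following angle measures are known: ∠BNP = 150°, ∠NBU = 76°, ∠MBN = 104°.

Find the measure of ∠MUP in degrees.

1. ∠BNU = 30°  [linear pair at N on UP]
2. ∠BUN = 74°  [△UNB]
3. ∠MUP = 74°  [N on UP, B on UM]

∠MUP = 74°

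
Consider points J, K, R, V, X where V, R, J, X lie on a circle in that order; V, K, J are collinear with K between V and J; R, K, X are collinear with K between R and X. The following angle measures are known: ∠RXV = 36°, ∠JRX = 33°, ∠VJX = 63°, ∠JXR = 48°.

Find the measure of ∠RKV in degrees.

1. ∠RJV = 36°  [same arc VR]
2. ∠JKR = 111°  [△RKJ]
3. ∠RKV = 69°  [linear pair at K on VJ]

∠RKV = 69°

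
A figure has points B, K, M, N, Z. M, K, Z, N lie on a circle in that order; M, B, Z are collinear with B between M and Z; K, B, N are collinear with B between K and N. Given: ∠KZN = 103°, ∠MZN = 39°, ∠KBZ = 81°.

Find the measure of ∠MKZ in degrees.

1. ∠KMN = 77°  [cyclic MKZN, opposite ∠M+∠Z]
2. ∠MKN = 39°  [same arc MN]
3. ∠KBM = 99°  [linear pair at B on MZ]
4. ∠KNM = 64°  [△MKN]
5. ∠KMZ = 42°  [△MBK]
6. ∠KZM = 64°  [same arc MK]
7. ∠MKZ = 74°  [△MKZ]

∠MKZ = 74°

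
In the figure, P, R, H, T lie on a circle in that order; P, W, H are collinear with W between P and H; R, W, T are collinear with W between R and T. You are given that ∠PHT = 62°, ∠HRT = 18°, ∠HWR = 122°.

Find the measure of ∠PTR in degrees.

1. ∠HPT = 18°  [same arc HT]
2. ∠PWT = 122°  [vertical angles at W]
3. ∠PTR = 40°  [△PWT]

∠PTR = 40°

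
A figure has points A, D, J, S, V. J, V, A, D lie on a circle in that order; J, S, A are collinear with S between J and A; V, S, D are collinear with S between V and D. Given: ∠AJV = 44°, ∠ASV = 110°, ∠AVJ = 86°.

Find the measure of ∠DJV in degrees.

1. ∠ADV = 44°  [same arc VA]
2. ∠JAV = 50°  [△JVA]
3. ∠AVD = 20°  [△VSA]
4. ∠DAV = 116°  [△VAD]
5. ∠DJV = 64°  [cyclic JVAD, opposite ∠J+∠A]

∠DJV = 64°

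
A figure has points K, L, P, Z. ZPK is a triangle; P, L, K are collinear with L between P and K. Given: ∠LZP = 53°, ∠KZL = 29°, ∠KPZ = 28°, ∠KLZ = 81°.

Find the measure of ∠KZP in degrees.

1. ∠LKZ = 70°  [△ZLK]
2. ∠PKZ = 70°  [L on ray KP]
3. ∠KZP = 82°  [△ZPK]

∠KZP = 82°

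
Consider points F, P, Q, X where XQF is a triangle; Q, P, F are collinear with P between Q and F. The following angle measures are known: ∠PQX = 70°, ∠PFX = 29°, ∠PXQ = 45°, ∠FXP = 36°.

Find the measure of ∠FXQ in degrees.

∠FXQ = 81°

1. ∠FQX = 70°  [P on ray QF]
2. ∠QFX = 29°  [P on ray FQ]
3. ∠FXQ = 81°  [△XQF]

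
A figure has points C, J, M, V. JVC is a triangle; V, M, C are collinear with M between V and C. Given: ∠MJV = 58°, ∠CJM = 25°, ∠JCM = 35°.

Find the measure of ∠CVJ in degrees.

∠CVJ = 62°

1. ∠CMJ = 120°  [△JMC]
2. ∠JMV = 60°  [linear pair at M on VC]
3. ∠JVM = 62°  [△JVM]
4. ∠CVJ = 62°  [M on ray VC]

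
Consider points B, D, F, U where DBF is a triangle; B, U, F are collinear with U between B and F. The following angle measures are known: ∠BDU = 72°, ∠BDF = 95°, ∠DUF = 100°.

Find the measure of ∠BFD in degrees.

1. ∠BUD = 80°  [linear pair at U on BF]
2. ∠DBU = 28°  [△DBU]
3. ∠DBF = 28°  [U on ray BF]
4. ∠BFD = 57°  [△DBF]

∠BFD = 57°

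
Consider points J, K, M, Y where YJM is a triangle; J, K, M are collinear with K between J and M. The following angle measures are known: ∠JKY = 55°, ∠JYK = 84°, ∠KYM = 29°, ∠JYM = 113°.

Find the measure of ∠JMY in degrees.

∠JMY = 26°

1. ∠MKY = 125°  [linear pair at K on JM]
2. ∠KMY = 26°  [△YKM]
3. ∠JMY = 26°  [K on ray MJ]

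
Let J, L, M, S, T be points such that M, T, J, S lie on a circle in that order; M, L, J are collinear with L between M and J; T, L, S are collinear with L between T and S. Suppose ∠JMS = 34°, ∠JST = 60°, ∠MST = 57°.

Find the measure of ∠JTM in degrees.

∠JTM = 63°

1. ∠JMT = 60°  [same arc TJ]
2. ∠MJT = 57°  [same arc MT]
3. ∠JTM = 63°  [△MTJ]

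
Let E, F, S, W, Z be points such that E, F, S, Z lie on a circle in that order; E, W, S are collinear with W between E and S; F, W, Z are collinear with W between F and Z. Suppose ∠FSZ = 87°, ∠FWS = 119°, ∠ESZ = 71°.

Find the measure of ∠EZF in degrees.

∠EZF = 16°

1. ∠FEZ = 93°  [cyclic EFSZ, opposite ∠E+∠S]
2. ∠EFZ = 71°  [same arc EZ]
3. ∠EZF = 16°  [△EFZ]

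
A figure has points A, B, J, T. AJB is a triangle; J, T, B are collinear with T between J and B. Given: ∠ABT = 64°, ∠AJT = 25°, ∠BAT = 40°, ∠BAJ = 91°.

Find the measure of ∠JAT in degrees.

∠JAT = 51°

1. ∠ATB = 76°  [△ATB]
2. ∠ATJ = 104°  [linear pair at T on JB]
3. ∠JAT = 51°  [△AJT]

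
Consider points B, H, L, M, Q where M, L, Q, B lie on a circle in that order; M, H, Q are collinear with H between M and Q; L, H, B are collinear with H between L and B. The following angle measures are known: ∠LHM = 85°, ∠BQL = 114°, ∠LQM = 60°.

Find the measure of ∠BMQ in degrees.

1. ∠BHQ = 85°  [vertical angles at H]
2. ∠LBM = 60°  [same arc ML]
3. ∠BHM = 95°  [linear pair at H on MQ]
4. ∠BMQ = 25°  [△MHB]

∠BMQ = 25°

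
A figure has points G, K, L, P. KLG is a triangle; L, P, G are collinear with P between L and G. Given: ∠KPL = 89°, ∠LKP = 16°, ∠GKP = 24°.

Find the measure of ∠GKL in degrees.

1. ∠KLP = 75°  [△KLP]
2. ∠GPK = 91°  [linear pair at P on LG]
3. ∠KGP = 65°  [△KPG]
4. ∠GLK = 75°  [P on ray LG]
5. ∠KGL = 65°  [P on ray GL]
6. ∠GKL = 40°  [△KLG]

∠GKL = 40°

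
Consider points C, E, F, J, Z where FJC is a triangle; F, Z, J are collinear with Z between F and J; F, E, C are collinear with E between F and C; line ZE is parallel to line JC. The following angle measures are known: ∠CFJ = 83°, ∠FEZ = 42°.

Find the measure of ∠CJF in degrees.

1. ∠EFZ = 83°  [Z on FJ, E on FC]
2. ∠EZF = 55°  [△FZE]
3. ∠CJF = 55°  [ZE∥JC, corresponding at Z]

∠CJF = 55°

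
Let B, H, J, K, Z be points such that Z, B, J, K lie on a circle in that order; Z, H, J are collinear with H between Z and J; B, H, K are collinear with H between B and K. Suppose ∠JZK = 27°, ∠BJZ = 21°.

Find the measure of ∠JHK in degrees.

1. ∠BKZ = 21°  [same arc ZB]
2. ∠KHZ = 132°  [△ZHK]
3. ∠JHK = 48°  [linear pair at H on ZJ]

∠JHK = 48°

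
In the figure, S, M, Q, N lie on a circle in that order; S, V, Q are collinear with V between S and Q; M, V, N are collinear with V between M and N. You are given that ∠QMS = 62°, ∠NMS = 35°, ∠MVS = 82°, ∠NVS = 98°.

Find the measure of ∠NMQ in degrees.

1. ∠MSQ = 63°  [△SVM]
2. ∠MVQ = 98°  [linear pair at V on SQ]
3. ∠MQS = 55°  [△SMQ]
4. ∠NMQ = 27°  [△MVQ]

∠NMQ = 27°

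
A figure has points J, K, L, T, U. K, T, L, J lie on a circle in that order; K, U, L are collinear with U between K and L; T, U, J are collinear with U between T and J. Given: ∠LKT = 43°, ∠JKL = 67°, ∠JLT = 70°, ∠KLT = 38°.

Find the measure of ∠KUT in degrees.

1. ∠JTL = 67°  [same arc LJ]
2. ∠LUT = 75°  [△TUL]
3. ∠KUT = 105°  [linear pair at U on KL]

∠KUT = 105°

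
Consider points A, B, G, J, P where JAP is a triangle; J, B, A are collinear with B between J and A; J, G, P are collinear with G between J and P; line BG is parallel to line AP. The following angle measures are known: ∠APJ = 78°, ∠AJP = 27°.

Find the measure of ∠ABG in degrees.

∠ABG = 105°

1. ∠JAP = 75°  [△JAP]
2. ∠GBJ = 75°  [BG∥AP, corresponding at B]
3. ∠ABG = 105°  [linear pair at B on JA]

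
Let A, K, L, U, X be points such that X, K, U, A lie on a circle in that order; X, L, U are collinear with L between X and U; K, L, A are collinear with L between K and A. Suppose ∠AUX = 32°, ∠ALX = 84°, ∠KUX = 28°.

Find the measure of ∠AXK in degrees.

∠AXK = 120°

1. ∠AKX = 32°  [same arc XA]
2. ∠KAX = 28°  [same arc XK]
3. ∠AXK = 120°  [△XKA]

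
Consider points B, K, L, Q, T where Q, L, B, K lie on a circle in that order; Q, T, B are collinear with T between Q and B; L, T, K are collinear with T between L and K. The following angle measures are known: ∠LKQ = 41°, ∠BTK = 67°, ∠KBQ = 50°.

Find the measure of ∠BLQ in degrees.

1. ∠LBQ = 41°  [same arc QL]
2. ∠LTQ = 67°  [vertical angles at T]
3. ∠KLQ = 50°  [same arc QK]
4. ∠BQL = 63°  [△QTL]
5. ∠BLQ = 76°  [△QLB]

∠BLQ = 76°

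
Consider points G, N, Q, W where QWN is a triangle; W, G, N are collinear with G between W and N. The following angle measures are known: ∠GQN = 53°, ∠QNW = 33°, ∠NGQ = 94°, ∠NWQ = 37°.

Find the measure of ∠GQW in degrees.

1. ∠QGW = 86°  [linear pair at G on WN]
2. ∠GWQ = 37°  [G on ray WN]
3. ∠GQW = 57°  [△QWG]

∠GQW = 57°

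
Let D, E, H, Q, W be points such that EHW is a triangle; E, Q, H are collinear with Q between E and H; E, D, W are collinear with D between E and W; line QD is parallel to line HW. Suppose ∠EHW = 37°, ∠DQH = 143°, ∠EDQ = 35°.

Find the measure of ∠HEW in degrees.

1. ∠DQE = 37°  [QD∥HW, corresponding at Q]
2. ∠DEQ = 108°  [△EQD]
3. ∠HEW = 108°  [Q on EH, D on EW]

∠HEW = 108°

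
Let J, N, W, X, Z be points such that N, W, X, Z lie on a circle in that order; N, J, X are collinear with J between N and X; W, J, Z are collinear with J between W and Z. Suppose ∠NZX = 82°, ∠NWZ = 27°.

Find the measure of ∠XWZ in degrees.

∠XWZ = 71°

1. ∠NXZ = 27°  [same arc NZ]
2. ∠XNZ = 71°  [△NXZ]
3. ∠XWZ = 71°  [same arc XZ]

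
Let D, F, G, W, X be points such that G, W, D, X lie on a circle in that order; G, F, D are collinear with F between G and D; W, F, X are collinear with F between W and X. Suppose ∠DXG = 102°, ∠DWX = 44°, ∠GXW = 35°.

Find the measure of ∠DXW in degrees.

1. ∠DWG = 78°  [cyclic GWDX, opposite ∠W+∠X]
2. ∠GDW = 35°  [same arc GW]
3. ∠DGW = 67°  [△GWD]
4. ∠DXW = 67°  [same arc WD]

∠DXW = 67°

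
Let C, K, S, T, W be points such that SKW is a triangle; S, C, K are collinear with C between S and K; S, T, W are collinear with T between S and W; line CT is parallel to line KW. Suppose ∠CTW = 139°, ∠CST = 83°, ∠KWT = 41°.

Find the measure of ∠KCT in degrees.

∠KCT = 124°

1. ∠CTS = 41°  [linear pair at T on SW]
2. ∠SCT = 56°  [△SCT]
3. ∠KCT = 124°  [linear pair at C on SK]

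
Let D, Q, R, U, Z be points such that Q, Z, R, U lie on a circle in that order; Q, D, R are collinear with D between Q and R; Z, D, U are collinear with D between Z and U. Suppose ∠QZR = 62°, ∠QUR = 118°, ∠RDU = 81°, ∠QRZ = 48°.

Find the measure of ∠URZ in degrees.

∠URZ = 77°

1. ∠RQZ = 70°  [△QZR]
2. ∠QDZ = 81°  [vertical angles at D]
3. ∠QUZ = 48°  [same arc QZ]
4. ∠QZU = 29°  [△QDZ]
5. ∠UQZ = 103°  [△QZU]
6. ∠URZ = 77°  [cyclic QZRU, opposite ∠Q+∠R]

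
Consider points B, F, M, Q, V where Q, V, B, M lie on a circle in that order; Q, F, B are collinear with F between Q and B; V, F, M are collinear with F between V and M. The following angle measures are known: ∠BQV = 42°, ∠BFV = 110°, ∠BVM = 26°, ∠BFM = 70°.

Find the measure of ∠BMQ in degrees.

∠BMQ = 86°

1. ∠BMV = 42°  [same arc VB]
2. ∠BQM = 26°  [same arc BM]
3. ∠MBQ = 68°  [△BFM]
4. ∠BMQ = 86°  [△QBM]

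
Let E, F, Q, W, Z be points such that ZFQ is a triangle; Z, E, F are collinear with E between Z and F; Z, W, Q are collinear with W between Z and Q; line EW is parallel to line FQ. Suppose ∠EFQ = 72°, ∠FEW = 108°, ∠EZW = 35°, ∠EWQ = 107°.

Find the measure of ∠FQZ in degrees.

∠FQZ = 73°

1. ∠QFZ = 72°  [E on ray FZ]
2. ∠FZQ = 35°  [E on ZF, W on ZQ]
3. ∠FQZ = 73°  [△ZFQ]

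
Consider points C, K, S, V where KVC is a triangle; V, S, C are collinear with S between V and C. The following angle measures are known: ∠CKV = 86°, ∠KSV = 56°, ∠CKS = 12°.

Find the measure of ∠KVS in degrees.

∠KVS = 50°

1. ∠CSK = 124°  [linear pair at S on VC]
2. ∠KCS = 44°  [△KSC]
3. ∠KCV = 44°  [S on ray CV]
4. ∠CVK = 50°  [△KVC]
5. ∠KVS = 50°  [S on ray VC]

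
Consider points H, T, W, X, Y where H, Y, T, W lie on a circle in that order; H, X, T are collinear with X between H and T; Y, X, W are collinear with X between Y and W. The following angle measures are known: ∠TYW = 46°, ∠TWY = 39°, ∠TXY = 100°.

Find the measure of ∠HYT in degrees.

∠HYT = 107°

1. ∠HTY = 34°  [△YXT]
2. ∠THY = 39°  [same arc YT]
3. ∠HYT = 107°  [△HYT]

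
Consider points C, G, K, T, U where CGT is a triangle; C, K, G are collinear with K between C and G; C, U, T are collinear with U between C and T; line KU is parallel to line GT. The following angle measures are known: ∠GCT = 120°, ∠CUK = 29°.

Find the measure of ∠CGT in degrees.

∠CGT = 31°

1. ∠KCU = 120°  [K on CG, U on CT]
2. ∠CKU = 31°  [△CKU]
3. ∠CGT = 31°  [KU∥GT, corresponding at K]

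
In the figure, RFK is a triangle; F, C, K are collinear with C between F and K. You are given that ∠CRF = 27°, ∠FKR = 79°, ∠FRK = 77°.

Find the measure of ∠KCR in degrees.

∠KCR = 51°

1. ∠KFR = 24°  [△RFK]
2. ∠CFR = 24°  [C on ray FK]
3. ∠FCR = 129°  [△RFC]
4. ∠KCR = 51°  [linear pair at C on FK]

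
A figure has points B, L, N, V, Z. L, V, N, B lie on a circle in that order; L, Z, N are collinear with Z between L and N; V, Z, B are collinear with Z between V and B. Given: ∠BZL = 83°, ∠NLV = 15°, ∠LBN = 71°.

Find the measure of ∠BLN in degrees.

∠BLN = 41°

1. ∠BZN = 97°  [linear pair at Z on LN]
2. ∠NBV = 15°  [same arc VN]
3. ∠BNL = 68°  [△NZB]
4. ∠BLN = 41°  [△LNB]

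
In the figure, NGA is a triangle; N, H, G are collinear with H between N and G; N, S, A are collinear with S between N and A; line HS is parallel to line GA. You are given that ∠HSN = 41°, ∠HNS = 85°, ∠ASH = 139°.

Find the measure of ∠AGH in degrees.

∠AGH = 54°

1. ∠NHS = 54°  [△NHS]
2. ∠GHS = 126°  [linear pair at H on NG]
3. ∠AGH = 54°  [HS∥GA, co-interior at G–H]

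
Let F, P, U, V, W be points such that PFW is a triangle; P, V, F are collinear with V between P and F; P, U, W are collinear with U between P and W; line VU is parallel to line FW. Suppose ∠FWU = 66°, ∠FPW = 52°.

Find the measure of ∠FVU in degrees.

1. ∠FWP = 66°  [U on ray WP]
2. ∠PFW = 62°  [△PFW]
3. ∠PVU = 62°  [VU∥FW, corresponding at V]
4. ∠FVU = 118°  [linear pair at V on PF]

∠FVU = 118°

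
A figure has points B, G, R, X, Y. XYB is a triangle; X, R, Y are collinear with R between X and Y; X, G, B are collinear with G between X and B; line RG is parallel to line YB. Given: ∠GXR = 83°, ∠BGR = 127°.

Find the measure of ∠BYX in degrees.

1. ∠RGX = 53°  [linear pair at G on XB]
2. ∠GRX = 44°  [△XRG]
3. ∠BYX = 44°  [RG∥YB, corresponding at R]

∠BYX = 44°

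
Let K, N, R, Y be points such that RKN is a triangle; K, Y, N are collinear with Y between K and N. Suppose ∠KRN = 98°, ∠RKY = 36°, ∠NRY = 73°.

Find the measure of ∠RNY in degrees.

∠RNY = 46°

1. ∠NKR = 36°  [Y on ray KN]
2. ∠KNR = 46°  [△RKN]
3. ∠RNY = 46°  [Y on ray NK]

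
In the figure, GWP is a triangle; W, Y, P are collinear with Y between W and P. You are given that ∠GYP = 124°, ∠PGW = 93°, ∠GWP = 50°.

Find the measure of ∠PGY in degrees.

∠PGY = 19°

1. ∠GPW = 37°  [△GWP]
2. ∠GPY = 37°  [Y on ray PW]
3. ∠PGY = 19°  [△GYP]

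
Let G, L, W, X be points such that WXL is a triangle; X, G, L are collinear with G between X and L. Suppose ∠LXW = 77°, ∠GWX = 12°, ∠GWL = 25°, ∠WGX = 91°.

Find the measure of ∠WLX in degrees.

1. ∠LGW = 89°  [linear pair at G on XL]
2. ∠GLW = 66°  [△WGL]
3. ∠WLX = 66°  [G on ray LX]

∠WLX = 66°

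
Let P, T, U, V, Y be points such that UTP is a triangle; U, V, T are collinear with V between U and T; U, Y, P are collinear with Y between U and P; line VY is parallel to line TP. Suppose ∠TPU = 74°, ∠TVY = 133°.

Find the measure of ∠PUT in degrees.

∠PUT = 59°

1. ∠UYV = 74°  [VY∥TP, corresponding at Y]
2. ∠UVY = 47°  [linear pair at V on UT]
3. ∠VUY = 59°  [△UVY]
4. ∠PUT = 59°  [V on UT, Y on UP]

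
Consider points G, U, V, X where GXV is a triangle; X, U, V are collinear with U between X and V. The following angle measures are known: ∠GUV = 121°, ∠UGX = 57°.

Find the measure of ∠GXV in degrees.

∠GXV = 64°

1. ∠GUX = 59°  [linear pair at U on XV]
2. ∠GXU = 64°  [△GXU]
3. ∠GXV = 64°  [U on ray XV]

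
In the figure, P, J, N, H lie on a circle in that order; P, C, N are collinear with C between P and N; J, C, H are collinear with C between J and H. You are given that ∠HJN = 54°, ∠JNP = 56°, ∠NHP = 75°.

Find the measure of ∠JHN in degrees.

∠JHN = 19°

1. ∠NJP = 105°  [cyclic PJNH, opposite ∠J+∠H]
2. ∠JPN = 19°  [△PJN]
3. ∠JHN = 19°  [same arc JN]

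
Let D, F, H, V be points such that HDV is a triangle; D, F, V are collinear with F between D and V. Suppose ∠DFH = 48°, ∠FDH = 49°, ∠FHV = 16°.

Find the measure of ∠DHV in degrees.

1. ∠HFV = 132°  [linear pair at F on DV]
2. ∠HDV = 49°  [F on ray DV]
3. ∠FVH = 32°  [△HFV]
4. ∠DVH = 32°  [F on ray VD]
5. ∠DHV = 99°  [△HDV]

∠DHV = 99°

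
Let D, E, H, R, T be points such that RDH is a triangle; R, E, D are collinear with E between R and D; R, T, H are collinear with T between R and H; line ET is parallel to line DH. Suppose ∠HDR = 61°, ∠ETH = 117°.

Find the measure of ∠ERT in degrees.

∠ERT = 56°

1. ∠RET = 61°  [ET∥DH, corresponding at E]
2. ∠ETR = 63°  [linear pair at T on RH]
3. ∠ERT = 56°  [△RET]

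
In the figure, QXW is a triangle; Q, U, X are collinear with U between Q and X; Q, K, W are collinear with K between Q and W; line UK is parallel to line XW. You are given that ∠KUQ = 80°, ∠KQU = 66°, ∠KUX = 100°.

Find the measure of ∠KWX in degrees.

∠KWX = 34°

1. ∠QKU = 34°  [△QUK]
2. ∠UKW = 146°  [linear pair at K on QW]
3. ∠KWX = 34°  [UK∥XW, co-interior at W–K]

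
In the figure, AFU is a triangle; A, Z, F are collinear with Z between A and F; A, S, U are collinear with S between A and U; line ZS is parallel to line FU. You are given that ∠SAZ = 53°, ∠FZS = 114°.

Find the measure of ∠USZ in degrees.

∠USZ = 119°

1. ∠AZS = 66°  [linear pair at Z on AF]
2. ∠ASZ = 61°  [△AZS]
3. ∠USZ = 119°  [linear pair at S on AU]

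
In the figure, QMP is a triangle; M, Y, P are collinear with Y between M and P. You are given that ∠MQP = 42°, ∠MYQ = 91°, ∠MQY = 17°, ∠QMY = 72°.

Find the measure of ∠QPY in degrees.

∠QPY = 66°

1. ∠PMQ = 72°  [Y on ray MP]
2. ∠MPQ = 66°  [△QMP]
3. ∠QPY = 66°  [Y on ray PM]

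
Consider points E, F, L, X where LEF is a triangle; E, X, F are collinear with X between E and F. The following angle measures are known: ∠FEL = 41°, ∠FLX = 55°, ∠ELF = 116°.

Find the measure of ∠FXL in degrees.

∠FXL = 102°

1. ∠EFL = 23°  [△LEF]
2. ∠LFX = 23°  [X on ray FE]
3. ∠FXL = 102°  [△LXF]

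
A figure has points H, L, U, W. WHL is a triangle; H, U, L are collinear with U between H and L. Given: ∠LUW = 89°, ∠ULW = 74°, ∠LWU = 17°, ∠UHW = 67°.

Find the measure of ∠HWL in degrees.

∠HWL = 39°

1. ∠HLW = 74°  [U on ray LH]
2. ∠LHW = 67°  [U on ray HL]
3. ∠HWL = 39°  [△WHL]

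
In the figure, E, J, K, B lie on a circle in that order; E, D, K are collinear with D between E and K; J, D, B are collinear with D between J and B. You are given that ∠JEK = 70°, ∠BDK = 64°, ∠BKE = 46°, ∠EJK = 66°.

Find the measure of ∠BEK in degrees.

∠BEK = 20°

1. ∠EKJ = 44°  [△EJK]
2. ∠BDE = 116°  [linear pair at D on EK]
3. ∠EBJ = 44°  [same arc EJ]
4. ∠BEK = 20°  [△EDB]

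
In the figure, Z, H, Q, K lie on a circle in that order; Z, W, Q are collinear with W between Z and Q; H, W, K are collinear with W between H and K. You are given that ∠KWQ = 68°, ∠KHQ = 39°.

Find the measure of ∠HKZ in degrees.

∠HKZ = 29°

1. ∠KWZ = 112°  [linear pair at W on ZQ]
2. ∠KZQ = 39°  [same arc QK]
3. ∠HKZ = 29°  [△ZWK]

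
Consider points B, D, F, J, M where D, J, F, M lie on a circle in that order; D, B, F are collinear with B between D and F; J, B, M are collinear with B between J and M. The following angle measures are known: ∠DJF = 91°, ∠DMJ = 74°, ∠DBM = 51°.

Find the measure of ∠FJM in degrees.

1. ∠DFJ = 74°  [same arc DJ]
2. ∠FBJ = 51°  [vertical angles at B]
3. ∠FJM = 55°  [△JBF]

∠FJM = 55°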